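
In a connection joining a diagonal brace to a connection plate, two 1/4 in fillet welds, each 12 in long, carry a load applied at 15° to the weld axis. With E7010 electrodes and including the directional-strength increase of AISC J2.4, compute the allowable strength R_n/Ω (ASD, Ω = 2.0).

E70XX → F_EXX = 70 ksi.
t_e = 0.707 × 0.25 = 0.1767 in; A_we = 0.1767 × 24 = 4.242 in².
Directional factor: 1.0 + 0.5 sin^1.5(15°) = 1.066.
F_nw = 0.6 × 70 × 1.066 = 44.77 ksi.
R_n/Ω = (44.77 × 4.242) / 2.0 = 94.95 kip.

R_n/Ω ≈ 94.9 kip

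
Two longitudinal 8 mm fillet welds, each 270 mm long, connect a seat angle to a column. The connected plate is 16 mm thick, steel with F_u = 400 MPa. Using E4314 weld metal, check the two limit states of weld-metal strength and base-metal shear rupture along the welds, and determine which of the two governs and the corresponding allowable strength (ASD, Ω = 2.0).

R_n/Ω ≈ 394 kN (weld metal governs)

E43XX → F_EXX = 430 MPa.
t_e = 0.707 × 8 = 5.656 mm; L = 540 mm.
Weld metal: R_n/Ω = (1/2.0) × 0.6 × 430 × 5.656 × 540 × 10⁻³ = 394 kN.
Base metal (shear rupture): R_n/Ω = (1/2.0) × 0.6 × 400 × 16 × 540 × 10⁻³ = 1037 kN.
Governing: weld metal.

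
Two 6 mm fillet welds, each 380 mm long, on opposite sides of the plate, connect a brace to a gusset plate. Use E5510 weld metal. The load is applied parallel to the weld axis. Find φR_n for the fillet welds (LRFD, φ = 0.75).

φR_n ≈ 798 kN

E55XX → F_EXX = 550 MPa.
Effective throat t_e = 0.707 × 6 = 4.242 mm.
Total length L = 760 mm; A_we = 4.242 × 760 = 3224 mm².
F_nw = 0.6 F_EXX = 0.6 × 550 = 330 MPa.
φR_n = 0.75 × 330 × 3224 × 10⁻³ = 797.9 kN.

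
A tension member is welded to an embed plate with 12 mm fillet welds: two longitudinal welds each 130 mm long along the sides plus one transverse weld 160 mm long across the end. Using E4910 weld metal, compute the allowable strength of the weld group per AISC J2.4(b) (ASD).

R_n/Ω ≈ 575 kN

E49XX → F_EXX = 490 MPa.
t_e = 0.707 × 12 = 8.484 mm.
R_nwl = 0.6 × 490 × 8.484 × 260 × 10⁻³ = 648.5 kN (longitudinal, 2 welds).
R_nwt = 0.6 × 490 × 8.484 × 160 × 10⁻³ = 399.1 kN (transverse, base value).
(i) R_nwl + R_nwt = 1048 kN; (ii) 0.85 R_nwl + 1.5 R_nwt = 1150 kN.
R_n = max = 1150 kN [governs: (ii)]; R_n/Ω = 574.9 kN.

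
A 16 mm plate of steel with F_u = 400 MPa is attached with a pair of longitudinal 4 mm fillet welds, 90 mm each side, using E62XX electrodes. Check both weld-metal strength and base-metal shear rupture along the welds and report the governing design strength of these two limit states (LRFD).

φR_n ≈ 142 kN (weld metal governs)

E62XX → F_EXX = 620 MPa.
t_e = 0.707 × 4 = 2.828 mm; L = 180 mm.
Weld metal: φR_n = 0.75 × 0.6 × 620 × 2.828 × 180 × 10⁻³ = 142 kN.
Base metal (shear rupture): φR_n = 0.75 × 0.6 × 400 × 16 × 180 × 10⁻³ = 518.4 kN.
Governing: weld metal.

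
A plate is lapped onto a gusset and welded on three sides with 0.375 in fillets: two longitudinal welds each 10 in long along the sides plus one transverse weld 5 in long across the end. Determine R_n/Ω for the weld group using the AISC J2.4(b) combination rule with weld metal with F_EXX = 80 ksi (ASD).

R_n/Ω ≈ 159 kip

t_e = 0.707 × 0.375 = 0.2651 in.
R_nwl = 0.6 × 80 × 0.2651 × 20 = 254.5 kip (longitudinal, 2 welds).
R_nwt = 0.6 × 80 × 0.2651 × 5 = 63.63 kip (transverse, base value).
(i) R_nwl + R_nwt = 318.1 kip; (ii) 0.85 R_nwl + 1.5 R_nwt = 311.8 kip.
R_n = max = 318.1 kip [governs: (i)]; R_n/Ω = 159.1 kip.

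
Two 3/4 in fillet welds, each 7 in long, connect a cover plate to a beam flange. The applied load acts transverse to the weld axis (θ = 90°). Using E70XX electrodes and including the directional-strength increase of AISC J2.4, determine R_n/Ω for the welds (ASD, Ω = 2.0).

E70XX → F_EXX = 70 ksi.
t_e = 0.707 × 0.75 = 0.5302 in; A_we = 0.5302 × 14 = 7.423 in².
Directional factor: 1.0 + 0.5 sin^1.5(90°) = 1.5.
F_nw = 0.6 × 70 × 1.5 = 63 ksi.
R_n/Ω = (63 × 7.423) / 2.0 = 233.8 kips.

R_n/Ω ≈ 234 kips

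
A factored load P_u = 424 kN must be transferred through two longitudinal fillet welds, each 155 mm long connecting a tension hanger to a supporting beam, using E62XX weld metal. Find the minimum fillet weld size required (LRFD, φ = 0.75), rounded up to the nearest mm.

E62XX → F_EXX = 620 MPa.
Total weld length L = 310 mm.
Required throat t_e = P_u / (φ × 0.6 F_EXX × L) = 424 / (0.75 × 0.6 × 620 × 310 × 10⁻³) = 4.902 mm.
Required leg w = t_e / 0.707 = 6.934 mm → use 7 mm.

w = 7 mm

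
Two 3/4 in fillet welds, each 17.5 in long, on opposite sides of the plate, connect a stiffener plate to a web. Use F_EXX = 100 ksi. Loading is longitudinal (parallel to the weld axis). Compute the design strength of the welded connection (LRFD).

Effective throat t_e = 0.707 × 0.75 = 0.5302 in.
Total length L = 35 in; A_we = 0.5302 × 35 = 18.56 in².
F_nw = 0.6 F_EXX = 0.6 × 100 = 60 ksi.
φR_n = 0.75 × 60 × 18.56 = 835.1 kips.

φR_n ≈ 835 kips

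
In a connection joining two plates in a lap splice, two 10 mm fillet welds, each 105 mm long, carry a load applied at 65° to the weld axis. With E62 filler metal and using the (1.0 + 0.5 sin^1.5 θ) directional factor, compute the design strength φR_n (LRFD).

E62XX → F_EXX = 620 MPa.
t_e = 0.707 × 10 = 7.07 mm; A_we = 7.07 × 210 = 1485 mm².
Directional factor: 1.0 + 0.5 sin^1.5(65°) = 1.431.
F_nw = 0.6 × 620 × 1.431 = 532.5 MPa.
φR_n = 0.75 × 532.5 × 1485 × 10⁻³ = 592.9 kN.

φR_n ≈ 593 kN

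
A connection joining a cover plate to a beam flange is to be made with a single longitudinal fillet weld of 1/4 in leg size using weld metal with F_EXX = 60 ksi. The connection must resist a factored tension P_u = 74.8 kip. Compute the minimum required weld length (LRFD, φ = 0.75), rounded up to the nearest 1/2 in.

L = 16 in

Throat t_e = 0.707 × 0.25 = 0.1767 in.
φr_n = 0.75 × 0.6 × 60 × 0.1767 = 4.772 kip/in.
L_req = P_u / φr_n = 74.8 / 4.772 = 15.67 in total.
Round up → use L = 16 in.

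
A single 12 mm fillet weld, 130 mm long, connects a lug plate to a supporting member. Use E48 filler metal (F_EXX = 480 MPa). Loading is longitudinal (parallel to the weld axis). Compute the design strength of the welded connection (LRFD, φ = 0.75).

Effective throat t_e = 0.707 × 12 = 8.484 mm.
Total length L = 130 mm; A_we = 8.484 × 130 = 1103 mm².
F_nw = 0.6 F_EXX = 0.6 × 480 = 288 MPa.
φR_n = 0.75 × 288 × 1103 × 10⁻³ = 238.2 kN.

φR_n ≈ 238 kN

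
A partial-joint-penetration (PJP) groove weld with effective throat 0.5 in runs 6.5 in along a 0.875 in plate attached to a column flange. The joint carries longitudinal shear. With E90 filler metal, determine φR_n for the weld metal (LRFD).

φR_n ≈ 132 kip

E90XX → F_EXX = 90 ksi.
Effective throat (given) t_e = 0.5 in.
A_we = 0.5 × 6.5 = 3.25 in².
F_nw = 0.6 F_EXX = 54 ksi.
φR_n = 0.75 × 54 × 3.25 = 131.6 kip.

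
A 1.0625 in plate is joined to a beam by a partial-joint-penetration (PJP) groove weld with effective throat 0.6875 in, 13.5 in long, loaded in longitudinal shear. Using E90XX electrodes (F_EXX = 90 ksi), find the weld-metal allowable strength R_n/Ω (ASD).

Effective throat (given) t_e = 0.6875 in.
A_we = 0.6875 × 13.5 = 9.281 in².
F_nw = 0.6 F_EXX = 54 ksi.
R_n/Ω = (54 × 9.281) / 2.0 = 250.6 kips.

R_n/Ω ≈ 251 kips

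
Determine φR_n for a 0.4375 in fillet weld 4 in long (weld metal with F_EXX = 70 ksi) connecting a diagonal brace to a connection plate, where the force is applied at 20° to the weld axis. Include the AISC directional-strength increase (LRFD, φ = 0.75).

φR_n ≈ 42.9 kips

t_e = 0.707 × 0.4375 = 0.3093 in; A_we = 0.3093 × 4 = 1.237 in².
Directional factor: 1.0 + 0.5 sin^1.5(20°) = 1.1.
F_nw = 0.6 × 70 × 1.1 = 46.2 ksi.
φR_n = 0.75 × 46.2 × 1.237 = 42.87 kips.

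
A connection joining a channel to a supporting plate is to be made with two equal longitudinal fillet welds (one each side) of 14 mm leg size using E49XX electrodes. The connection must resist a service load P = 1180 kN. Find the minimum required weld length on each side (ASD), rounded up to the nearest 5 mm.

E49XX → F_EXX = 490 MPa.
Throat t_e = 0.707 × 14 = 9.898 mm.
r_n/Ω = (0.6 × 490 × 9.898) / 2.0 = 1455 N/mm = 1.455 kN/mm.
L_req = P / (r_n/Ω) = 1180 / 1.455 = 811 mm total.
Per side: 811 / 2 = 405.5 mm.
Round up → use L = 410 mm on each side.

L = 410 mm on each side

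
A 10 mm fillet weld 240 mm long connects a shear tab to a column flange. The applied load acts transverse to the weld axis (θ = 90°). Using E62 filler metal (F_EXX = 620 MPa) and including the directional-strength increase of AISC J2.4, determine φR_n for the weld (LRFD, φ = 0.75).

t_e = 0.707 × 10 = 7.07 mm; A_we = 7.07 × 240 = 1697 mm².
Directional factor: 1.0 + 0.5 sin^1.5(90°) = 1.5.
F_nw = 0.6 × 620 × 1.5 = 558 MPa.
φR_n = 0.75 × 558 × 1697 × 10⁻³ = 710.1 kN.

φR_n ≈ 710 kN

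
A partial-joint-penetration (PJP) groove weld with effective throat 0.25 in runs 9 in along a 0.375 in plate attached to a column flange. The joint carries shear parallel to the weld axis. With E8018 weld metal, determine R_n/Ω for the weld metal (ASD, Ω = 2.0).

R_n/Ω ≈ 54 kips

E80XX → F_EXX = 80 ksi.
Effective throat (given) t_e = 0.25 in.
A_we = 0.25 × 9 = 2.25 in².
F_nw = 0.6 F_EXX = 48 ksi.
R_n/Ω = (48 × 2.25) / 2.0 = 54 kips.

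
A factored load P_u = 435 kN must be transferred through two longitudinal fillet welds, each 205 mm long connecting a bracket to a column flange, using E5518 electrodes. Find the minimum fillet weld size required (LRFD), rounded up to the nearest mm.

w = 7 mm

E55XX → F_EXX = 550 MPa.
Total weld length L = 410 mm.
Required throat t_e = P_u / (φ × 0.6 F_EXX × L) = 435 / (0.75 × 0.6 × 550 × 410 × 10⁻³) = 4.287 mm.
Required leg w = t_e / 0.707 = 6.063 mm → use 7 mm.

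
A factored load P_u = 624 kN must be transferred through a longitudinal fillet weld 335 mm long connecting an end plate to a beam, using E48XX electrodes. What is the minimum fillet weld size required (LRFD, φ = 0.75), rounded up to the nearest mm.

w = 13 mm

E48XX → F_EXX = 480 MPa.
Total weld length L = 335 mm.
Required throat t_e = P_u / (φ × 0.6 F_EXX × L) = 624 / (0.75 × 0.6 × 480 × 335 × 10⁻³) = 8.624 mm.
Required leg w = t_e / 0.707 = 12.2 mm → use 13 mm.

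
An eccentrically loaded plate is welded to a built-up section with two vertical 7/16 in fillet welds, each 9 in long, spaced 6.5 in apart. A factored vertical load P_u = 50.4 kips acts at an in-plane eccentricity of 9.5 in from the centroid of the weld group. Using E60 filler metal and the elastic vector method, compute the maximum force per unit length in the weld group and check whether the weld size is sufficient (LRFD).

f_max ≈ 10.4 kip/in; NOT adequate

E60XX → F_EXX = 60 ksi.
Total weld length L_w = 18 in. Treat welds as unit-width lines.
Polar moment about centroid: J = 2[d³/12 + d(b/2)²] = 2[9³/12 + 9×3.25²] = 311.6 in³.
Direct shear f_v = P/L_w = 50.4 / 18 = 2.8 kip/in (vertical).
Torsion M = P·e = 50.4 × 9.5 = 478.8 kip·in.
Critical point at (x, y) = (3.25, 4.5) from centroid. f_tx = M·y/J = 6.914 kip/in; f_ty = M·x/J = 4.994 kip/in.
Resultant f_max = √[f_tx² + (f_v + f_ty)²] = √[6.914² + (2.8 + 4.994)²] = 10.42 kip/in.
Capacity per unit length: φr_n = 0.75 × 0.6 × 60 × (0.707 × 0.4375) = 8.351 kip/in.
10.42 > 8.351 → NOT adequate.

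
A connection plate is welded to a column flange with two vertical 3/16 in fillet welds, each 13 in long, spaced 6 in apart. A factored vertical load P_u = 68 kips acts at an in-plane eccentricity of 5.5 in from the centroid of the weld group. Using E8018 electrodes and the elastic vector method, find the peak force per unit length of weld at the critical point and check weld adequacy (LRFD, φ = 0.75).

f_max ≈ 6.04 kip/in; NOT adequate

E80XX → F_EXX = 80 ksi.
Total weld length L_w = 26 in. Treat welds as unit-width lines.
Polar moment about centroid: J = 2[d³/12 + d(b/2)²] = 2[13³/12 + 13×3²] = 600.2 in³.
Direct shear f_v = P/L_w = 68 / 26 = 2.615 kip/in (vertical).
Torsion M = P·e = 68 × 5.5 = 374 kip·in.
Critical point at (x, y) = (3, 6.5) from centroid. f_tx = M·y/J = 4.051 kip/in; f_ty = M·x/J = 1.869 kip/in.
Resultant f_max = √[f_tx² + (f_v + f_ty)²] = √[4.051² + (2.615 + 1.869)²] = 6.043 kip/in.
Capacity per unit length: φr_n = 0.75 × 0.6 × 80 × (0.707 × 0.1875) = 4.772 kip/in.
6.043 > 4.772 → NOT adequate.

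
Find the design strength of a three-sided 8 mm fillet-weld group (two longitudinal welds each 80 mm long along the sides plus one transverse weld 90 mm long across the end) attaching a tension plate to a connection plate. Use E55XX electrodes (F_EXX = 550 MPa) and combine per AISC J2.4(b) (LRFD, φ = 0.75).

φR_n ≈ 379 kN

t_e = 0.707 × 8 = 5.656 mm.
R_nwl = 0.6 × 550 × 5.656 × 160 × 10⁻³ = 298.6 kN (longitudinal, 2 welds).
R_nwt = 0.6 × 550 × 5.656 × 90 × 10⁻³ = 168 kN (transverse, base value).
(i) R_nwl + R_nwt = 466.6 kN; (ii) 0.85 R_nwl + 1.5 R_nwt = 505.8 kN.
R_n = max = 505.8 kN [governs: (ii)]; φR_n = 379.4 kN.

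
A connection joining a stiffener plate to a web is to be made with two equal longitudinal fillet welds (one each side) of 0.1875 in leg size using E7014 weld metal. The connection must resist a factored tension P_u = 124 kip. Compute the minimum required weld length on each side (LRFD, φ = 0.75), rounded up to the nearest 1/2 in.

L = 15 in on each side

E70XX → F_EXX = 70 ksi.
Throat t_e = 0.707 × 0.1875 = 0.1326 in.
φr_n = 0.75 × 0.6 × 70 × 0.1326 = 4.176 kip/in.
L_req = P_u / φr_n = 124 / 4.176 = 29.7 in total.
Per side: 29.7 / 2 = 14.85 in.
Round up → use L = 15 in on each side.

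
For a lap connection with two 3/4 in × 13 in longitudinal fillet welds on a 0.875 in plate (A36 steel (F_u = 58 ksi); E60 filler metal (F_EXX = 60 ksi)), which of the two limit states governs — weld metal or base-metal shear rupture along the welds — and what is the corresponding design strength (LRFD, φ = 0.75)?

t_e = 0.707 × 0.75 = 0.5302 in; L = 26 in.
Weld metal: φR_n = 0.75 × 0.6 × 60 × 0.5302 × 26 = 372.2 kips.
Base metal (shear rupture): φR_n = 0.75 × 0.6 × 58 × 0.875 × 26 = 593.8 kips.
Governing: weld metal.

φR_n ≈ 372 kips (weld metal governs)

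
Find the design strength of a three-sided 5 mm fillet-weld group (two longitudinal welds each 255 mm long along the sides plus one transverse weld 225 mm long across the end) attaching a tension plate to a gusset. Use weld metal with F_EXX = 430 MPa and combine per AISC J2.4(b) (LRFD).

t_e = 0.707 × 5 = 3.535 mm.
R_nwl = 0.6 × 430 × 3.535 × 510 × 10⁻³ = 465.1 kN (longitudinal, 2 welds).
R_nwt = 0.6 × 430 × 3.535 × 225 × 10⁻³ = 205.2 kN (transverse, base value).
(i) R_nwl + R_nwt = 670.3 kN; (ii) 0.85 R_nwl + 1.5 R_nwt = 703.2 kN.
R_n = max = 703.2 kN [governs: (ii)]; φR_n = 527.4 kN.

φR_n ≈ 527 kN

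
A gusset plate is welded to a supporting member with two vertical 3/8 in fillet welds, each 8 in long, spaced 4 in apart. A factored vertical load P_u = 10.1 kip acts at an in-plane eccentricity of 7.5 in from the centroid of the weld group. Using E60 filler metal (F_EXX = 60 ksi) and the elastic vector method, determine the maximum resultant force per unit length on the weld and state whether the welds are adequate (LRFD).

f_max ≈ 2.61 kip/in; adequate

Total weld length L_w = 16 in. Treat welds as unit-width lines.
Polar moment about centroid: J = 2[d³/12 + d(b/2)²] = 2[8³/12 + 8×2²] = 149.3 in³.
Direct shear f_v = P/L_w = 10.1 / 16 = 0.6312 kip/in (vertical).
Torsion M = P·e = 10.1 × 7.5 = 75.75 kip·in.
Critical point at (x, y) = (2, 4) from centroid. f_tx = M·y/J = 2.029 kip/in; f_ty = M·x/J = 1.015 kip/in.
Resultant f_max = √[f_tx² + (f_v + f_ty)²] = √[2.029² + (0.6312 + 1.015)²] = 2.613 kip/in.
Capacity per unit length: φr_n = 0.75 × 0.6 × 60 × (0.707 × 0.375) = 7.158 kip/in.
2.613 ≤ 7.158 → adequate.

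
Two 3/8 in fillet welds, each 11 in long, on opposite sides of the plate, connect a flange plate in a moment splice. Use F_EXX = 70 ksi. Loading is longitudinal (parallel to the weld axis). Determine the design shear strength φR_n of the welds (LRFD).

Effective throat t_e = 0.707 × 0.375 = 0.2651 in.
Total length L = 22 in; A_we = 0.2651 × 22 = 5.833 in².
F_nw = 0.6 F_EXX = 0.6 × 70 = 42 ksi.
φR_n = 0.75 × 42 × 5.833 = 183.7 kip.

φR_n ≈ 184 kip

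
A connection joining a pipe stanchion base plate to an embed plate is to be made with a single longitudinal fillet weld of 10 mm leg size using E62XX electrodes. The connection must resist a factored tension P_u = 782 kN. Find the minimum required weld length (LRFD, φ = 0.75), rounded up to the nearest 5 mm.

E62XX → F_EXX = 620 MPa.
Throat t_e = 0.707 × 10 = 7.07 mm.
φr_n = 0.75 × 0.6 × 620 × 7.07 × 10⁻³ = 1.973 kN/mm.
L_req = P_u / φr_n = 782 / 1.973 = 396.4 mm total.
Round up → use L = 400 mm.

L = 400 mm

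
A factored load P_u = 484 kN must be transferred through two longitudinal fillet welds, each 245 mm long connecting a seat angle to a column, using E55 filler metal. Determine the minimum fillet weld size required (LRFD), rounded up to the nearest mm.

E55XX → F_EXX = 550 MPa.
Total weld length L = 490 mm.
Required throat t_e = P_u / (φ × 0.6 F_EXX × L) = 484 / (0.75 × 0.6 × 550 × 490 × 10⁻³) = 3.991 mm.
Required leg w = t_e / 0.707 = 5.645 mm → use 6 mm.

w = 6 mm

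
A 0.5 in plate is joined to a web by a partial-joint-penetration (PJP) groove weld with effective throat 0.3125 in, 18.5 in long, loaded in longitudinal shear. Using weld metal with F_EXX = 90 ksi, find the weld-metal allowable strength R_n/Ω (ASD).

R_n/Ω ≈ 156 kip

Effective throat (given) t_e = 0.3125 in.
A_we = 0.3125 × 18.5 = 5.781 in².
F_nw = 0.6 F_EXX = 54 ksi.
R_n/Ω = (54 × 5.781) / 2.0 = 156.1 kip.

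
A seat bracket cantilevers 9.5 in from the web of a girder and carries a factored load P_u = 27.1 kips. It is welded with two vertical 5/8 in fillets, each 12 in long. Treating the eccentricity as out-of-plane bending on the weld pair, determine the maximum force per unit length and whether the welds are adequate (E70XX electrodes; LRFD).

f_max ≈ 5.48 kip/in; adequate

E70XX → F_EXX = 70 ksi.
L_w = 2 × 12 = 24 in; section modulus (unit throat) S = 2 × L²/6 = 48 in².
Direct shear f_v = P/L_w = 27.1/24 = 1.129 kip/in.
Moment M = P × e = 27.1 × 9.5 = 257.45 kip·in; bending f_b = M/S = 5.364 kip/in.
f_max = √(f_v² + f_b²) = √(1.129² + 5.364²) = 5.481 kip/in.
φr_n = 0.75 × 0.6 × 70 × (0.707 × 0.625) = 13.92 kip/in → adequate.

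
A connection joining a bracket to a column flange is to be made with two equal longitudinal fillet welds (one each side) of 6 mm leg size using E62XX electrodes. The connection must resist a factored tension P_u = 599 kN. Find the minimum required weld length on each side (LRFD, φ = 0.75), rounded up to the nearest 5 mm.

L = 255 mm on each side

E62XX → F_EXX = 620 MPa.
Throat t_e = 0.707 × 6 = 4.242 mm.
φr_n = 0.75 × 0.6 × 620 × 4.242 × 10⁻³ = 1.184 kN/mm.
L_req = P_u / φr_n = 599 / 1.184 = 506.1 mm total.
Per side: 506.1 / 2 = 253.1 mm.
Round up → use L = 255 mm on each side.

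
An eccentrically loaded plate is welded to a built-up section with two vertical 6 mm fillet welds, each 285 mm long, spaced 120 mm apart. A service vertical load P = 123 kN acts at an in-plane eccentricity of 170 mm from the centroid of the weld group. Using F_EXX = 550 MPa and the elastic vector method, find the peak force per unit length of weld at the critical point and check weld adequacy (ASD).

Total weld length L_w = 570 mm. Treat welds as unit-width lines.
Polar moment about centroid: J = 2[d³/12 + d(b/2)²] = 2[285³/12 + 285×60²] = 5910000 mm³.
Direct shear f_v = P/L_w = 123×10³ / 570 = 215.8 N/mm (vertical).
Torsion M = P·e = 123×10³ × 170 = 20910000 N·mm.
Critical point at (x, y) = (60, 142.5) from centroid. f_tx = M·y/J = 504.2 N/mm; f_ty = M·x/J = 212.3 N/mm.
Resultant f_max = √[f_tx² + (f_v + f_ty)²] = √[504.2² + (215.8 + 212.3)²] = 661.4 N/mm.
Capacity per unit length: r_n/Ω = (1/2.0) × 0.6 × 550 × (0.707 × 6) = 699.9 N/mm.
661.4 ≤ 699.9 → adequate.

f_max ≈ 661 N/mm; adequate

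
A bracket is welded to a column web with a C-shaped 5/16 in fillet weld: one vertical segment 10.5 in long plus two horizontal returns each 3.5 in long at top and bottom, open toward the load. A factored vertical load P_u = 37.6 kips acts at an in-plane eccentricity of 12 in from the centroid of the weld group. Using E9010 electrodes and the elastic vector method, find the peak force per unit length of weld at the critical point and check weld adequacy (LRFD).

E90XX → F_EXX = 90 ksi.
Total weld length L_w = 17.5 in. Treat welds as unit-width lines.
Centroid: x̄ = 2×3.5×1.75 / 17.5 = 0.7 in from the vertical weld.
Polar moment about centroid: J = I_x + I_y = [10.5³/12 + 2×3.5×5.25²] + [10.5×0.7² + 2(3.5³/12 + 3.5×1.05²)] = 309.4 in³.
Direct shear f_v = P/L_w = 37.6 / 17.5 = 2.149 kip/in (vertical).
Torsion M = P·e = 37.6 × 12 = 451.2 kip·in.
Critical point at (x, y) = (2.8, 5.25) from centroid. f_tx = M·y/J = 7.656 kip/in; f_ty = M·x/J = 4.083 kip/in.
Resultant f_max = √[f_tx² + (f_v + f_ty)²] = √[7.656² + (2.149 + 4.083)²] = 9.871 kip/in.
Capacity per unit length: φr_n = 0.75 × 0.6 × 90 × (0.707 × 0.3125) = 8.948 kip/in.
9.871 > 8.948 → NOT adequate.

f_max ≈ 9.87 kip/in; NOT adequate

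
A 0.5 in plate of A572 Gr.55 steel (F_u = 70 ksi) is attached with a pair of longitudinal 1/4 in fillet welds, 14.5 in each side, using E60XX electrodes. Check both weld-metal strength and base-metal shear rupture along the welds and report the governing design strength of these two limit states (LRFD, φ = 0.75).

E60XX → F_EXX = 60 ksi.
t_e = 0.707 × 0.25 = 0.1767 in; L = 29 in.
Weld metal: φR_n = 0.75 × 0.6 × 60 × 0.1767 × 29 = 138.4 kips.
Base metal (shear rupture): φR_n = 0.75 × 0.6 × 70 × 0.5 × 29 = 456.8 kips.
Governing: weld metal.

φR_n ≈ 138 kips (weld metal governs)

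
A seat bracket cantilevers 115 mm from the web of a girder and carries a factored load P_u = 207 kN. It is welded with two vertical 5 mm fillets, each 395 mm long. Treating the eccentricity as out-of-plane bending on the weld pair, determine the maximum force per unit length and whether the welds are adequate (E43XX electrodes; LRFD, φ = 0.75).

f_max ≈ 527 N/mm; adequate

E43XX → F_EXX = 430 MPa.
L_w = 2 × 395 = 790 mm; section modulus (unit throat) S = 2 × L²/6 = 52010 mm².
Direct shear f_v = P/L_w = 207×10³/790 = 262 N/mm.
Moment M = P × e = 207×10³ × 115 = 23805000 N·mm; bending f_b = M/S = 457.7 N/mm.
f_max = √(f_v² + f_b²) = √(262² + 457.7²) = 527.4 N/mm.
φr_n = 0.75 × 0.6 × 430 × (0.707 × 5) = 684 N/mm → adequate.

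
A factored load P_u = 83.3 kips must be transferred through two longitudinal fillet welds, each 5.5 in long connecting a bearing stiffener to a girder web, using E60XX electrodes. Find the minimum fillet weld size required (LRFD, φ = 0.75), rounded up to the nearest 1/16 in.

w = 7/16 in

E60XX → F_EXX = 60 ksi.
Total weld length L = 11 in.
Required throat t_e = P_u / (φ × 0.6 F_EXX × L) = 83.3 / (0.75 × 0.6 × 60 × 11) = 0.2805 in.
Required leg w = t_e / 0.707 = 0.3967 in → use 7/16 in.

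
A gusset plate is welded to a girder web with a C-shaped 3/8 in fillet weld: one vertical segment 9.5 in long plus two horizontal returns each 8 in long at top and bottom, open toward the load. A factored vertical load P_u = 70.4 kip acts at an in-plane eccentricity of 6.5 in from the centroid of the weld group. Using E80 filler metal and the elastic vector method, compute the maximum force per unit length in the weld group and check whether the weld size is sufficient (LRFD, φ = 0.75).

f_max ≈ 7.72 kip/in; adequate

E80XX → F_EXX = 80 ksi.
Total weld length L_w = 25.5 in. Treat welds as unit-width lines.
Centroid: x̄ = 2×8×4 / 25.5 = 2.51 in from the vertical weld.
Polar moment about centroid: J = I_x + I_y = [9.5³/12 + 2×8×4.75²] + [9.5×2.51² + 2(8³/12 + 8×1.49²)] = 613.2 in³.
Direct shear f_v = P/L_w = 70.4 / 25.5 = 2.761 kip/in (vertical).
Torsion M = P·e = 70.4 × 6.5 = 457.6 kip·in.
Critical point at (x, y) = (5.49, 4.75) from centroid. f_tx = M·y/J = 3.545 kip/in; f_ty = M·x/J = 4.097 kip/in.
Resultant f_max = √[f_tx² + (f_v + f_ty)²] = √[3.545² + (2.761 + 4.097)²] = 7.72 kip/in.
Capacity per unit length: φr_n = 0.75 × 0.6 × 80 × (0.707 × 0.375) = 9.544 kip/in.
7.72 ≤ 9.544 → adequate.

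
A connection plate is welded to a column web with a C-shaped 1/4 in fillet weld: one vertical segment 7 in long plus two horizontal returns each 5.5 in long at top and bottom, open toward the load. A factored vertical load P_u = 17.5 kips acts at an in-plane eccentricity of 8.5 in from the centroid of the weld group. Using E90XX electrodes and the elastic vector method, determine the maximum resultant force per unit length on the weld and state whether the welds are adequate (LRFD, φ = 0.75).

E90XX → F_EXX = 90 ksi.
Total weld length L_w = 18 in. Treat welds as unit-width lines.
Centroid: x̄ = 2×5.5×2.75 / 18 = 1.681 in from the vertical weld.
Polar moment about centroid: J = I_x + I_y = [7³/12 + 2×5.5×3.5²] + [7×1.681² + 2(5.5³/12 + 5.5×1.069²)] = 223.4 in³.
Direct shear f_v = P/L_w = 17.5 / 18 = 0.9722 kip/in (vertical).
Torsion M = P·e = 17.5 × 8.5 = 148.75 kip·in.
Critical point at (x, y) = (3.819, 3.5) from centroid. f_tx = M·y/J = 2.33 kip/in; f_ty = M·x/J = 2.543 kip/in.
Resultant f_max = √[f_tx² + (f_v + f_ty)²] = √[2.33² + (0.9722 + 2.543)²] = 4.217 kip/in.
Capacity per unit length: φr_n = 0.75 × 0.6 × 90 × (0.707 × 0.25) = 7.158 kip/in.
4.217 ≤ 7.158 → adequate.

f_max ≈ 4.22 kip/in; adequate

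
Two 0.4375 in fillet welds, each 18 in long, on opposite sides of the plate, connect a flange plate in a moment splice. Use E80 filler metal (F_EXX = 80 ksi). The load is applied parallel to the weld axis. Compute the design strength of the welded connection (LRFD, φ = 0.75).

φR_n ≈ 401 kip

Effective throat t_e = 0.707 × 0.4375 = 0.3093 in.
Total length L = 36 in; A_we = 0.3093 × 36 = 11.14 in².
F_nw = 0.6 F_EXX = 0.6 × 80 = 48 ksi.
φR_n = 0.75 × 48 × 11.14 = 400.9 kip.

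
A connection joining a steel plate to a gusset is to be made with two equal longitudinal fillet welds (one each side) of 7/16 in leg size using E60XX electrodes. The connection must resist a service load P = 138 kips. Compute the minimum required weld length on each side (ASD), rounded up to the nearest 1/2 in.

L = 12.5 in on each side

E60XX → F_EXX = 60 ksi.
Throat t_e = 0.707 × 0.4375 = 0.3093 in.
r_n/Ω = (0.6 × 60 × 0.3093) / 2.0 = 5.568 kip/in.
L_req = P / (r_n/Ω) = 138 / 5.568 = 24.79 in total.
Per side: 24.79 / 2 = 12.39 in.
Round up → use L = 12.5 in on each side.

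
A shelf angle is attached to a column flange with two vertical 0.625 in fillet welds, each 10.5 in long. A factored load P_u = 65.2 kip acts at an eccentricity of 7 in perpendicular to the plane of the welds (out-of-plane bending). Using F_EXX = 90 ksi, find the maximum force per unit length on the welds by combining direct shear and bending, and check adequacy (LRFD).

f_max ≈ 12.8 kip/in; adequate

L_w = 2 × 10.5 = 21 in; section modulus (unit throat) S = 2 × L²/6 = 36.75 in².
Direct shear f_v = P/L_w = 65.2/21 = 3.105 kip/in.
Moment M = P × e = 65.2 × 7 = 456.4 kip·in; bending f_b = M/S = 12.42 kip/in.
f_max = √(f_v² + f_b²) = √(3.105² + 12.42²) = 12.8 kip/in.
φr_n = 0.75 × 0.6 × 90 × (0.707 × 0.625) = 17.9 kip/in → adequate.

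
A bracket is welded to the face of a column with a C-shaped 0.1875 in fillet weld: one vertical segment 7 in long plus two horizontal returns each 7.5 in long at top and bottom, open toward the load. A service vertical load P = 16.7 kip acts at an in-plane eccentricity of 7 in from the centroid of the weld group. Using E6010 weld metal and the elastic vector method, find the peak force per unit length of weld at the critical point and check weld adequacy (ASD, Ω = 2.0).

f_max ≈ 2.68 kip/in; NOT adequate

E60XX → F_EXX = 60 ksi.
Total weld length L_w = 22 in. Treat welds as unit-width lines.
Centroid: x̄ = 2×7.5×3.75 / 22 = 2.557 in from the vertical weld.
Polar moment about centroid: J = I_x + I_y = [7³/12 + 2×7.5×3.5²] + [7×2.557² + 2(7.5³/12 + 7.5×1.193²)] = 349.8 in³.
Direct shear f_v = P/L_w = 16.7 / 22 = 0.7591 kip/in (vertical).
Torsion M = P·e = 16.7 × 7 = 116.9 kip·in.
Critical point at (x, y) = (4.943, 3.5) from centroid. f_tx = M·y/J = 1.17 kip/in; f_ty = M·x/J = 1.652 kip/in.
Resultant f_max = √[f_tx² + (f_v + f_ty)²] = √[1.17² + (0.7591 + 1.652)²] = 2.68 kip/in.
Capacity per unit length: r_n/Ω = (1/2.0) × 0.6 × 60 × (0.707 × 0.1875) = 2.386 kip/in.
2.68 > 2.386 → NOT adequate.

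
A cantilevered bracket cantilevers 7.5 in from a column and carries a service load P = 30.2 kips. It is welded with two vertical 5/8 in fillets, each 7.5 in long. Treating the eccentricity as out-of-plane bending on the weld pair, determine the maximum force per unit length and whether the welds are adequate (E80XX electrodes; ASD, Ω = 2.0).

f_max ≈ 12.2 kip/in; NOT adequate

E80XX → F_EXX = 80 ksi.
L_w = 2 × 7.5 = 15 in; section modulus (unit throat) S = 2 × L²/6 = 18.75 in².
Direct shear f_v = P/L_w = 30.2/15 = 2.013 kip/in.
Moment M = P × e = 30.2 × 7.5 = 226.5 kip·in; bending f_b = M/S = 12.08 kip/in.
f_max = √(f_v² + f_b²) = √(2.013² + 12.08²) = 12.25 kip/in.
r_n/Ω = (1/2.0) × 0.6 × 80 × (0.707 × 0.625) = 10.6 kip/in → NOT adequate.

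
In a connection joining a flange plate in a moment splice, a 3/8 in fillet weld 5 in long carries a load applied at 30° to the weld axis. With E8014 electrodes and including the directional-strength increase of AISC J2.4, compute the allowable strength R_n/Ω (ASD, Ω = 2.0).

E80XX → F_EXX = 80 ksi.
t_e = 0.707 × 0.375 = 0.2651 in; A_we = 0.2651 × 5 = 1.326 in².
Directional factor: 1.0 + 0.5 sin^1.5(30°) = 1.177.
F_nw = 0.6 × 80 × 1.177 = 56.49 ksi.
R_n/Ω = (56.49 × 1.326) / 2.0 = 37.44 kips.

R_n/Ω ≈ 37.4 kips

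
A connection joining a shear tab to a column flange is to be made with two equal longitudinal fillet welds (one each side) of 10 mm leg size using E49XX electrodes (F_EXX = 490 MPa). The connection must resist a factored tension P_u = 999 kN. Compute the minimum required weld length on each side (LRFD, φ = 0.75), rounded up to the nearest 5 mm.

L = 325 mm on each side

Throat t_e = 0.707 × 10 = 7.07 mm.
φr_n = 0.75 × 0.6 × 490 × 7.07 × 10⁻³ = 1.559 kN/mm.
L_req = P_u / φr_n = 999 / 1.559 = 640.8 mm total.
Per side: 640.8 / 2 = 320.4 mm.
Round up → use L = 325 mm on each side.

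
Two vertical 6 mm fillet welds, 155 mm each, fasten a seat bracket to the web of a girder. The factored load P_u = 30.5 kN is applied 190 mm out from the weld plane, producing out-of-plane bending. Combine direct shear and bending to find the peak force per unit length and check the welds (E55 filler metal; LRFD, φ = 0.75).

f_max ≈ 730 N/mm; adequate

E55XX → F_EXX = 550 MPa.
L_w = 2 × 155 = 310 mm; section modulus (unit throat) S = 2 × L²/6 = 8008 mm².
Direct shear f_v = P/L_w = 30.5×10³/310 = 98.39 N/mm.
Moment M = P × e = 30.5×10³ × 190 = 5795000 N·mm; bending f_b = M/S = 723.6 N/mm.
f_max = √(f_v² + f_b²) = √(98.39² + 723.6²) = 730.3 N/mm.
φr_n = 0.75 × 0.6 × 550 × (0.707 × 6) = 1050 N/mm → adequate.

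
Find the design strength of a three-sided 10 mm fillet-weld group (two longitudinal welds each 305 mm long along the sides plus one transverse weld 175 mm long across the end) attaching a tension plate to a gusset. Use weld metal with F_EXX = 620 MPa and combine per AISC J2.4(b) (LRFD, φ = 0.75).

φR_n ≈ 1550 kN

t_e = 0.707 × 10 = 7.07 mm.
R_nwl = 0.6 × 620 × 7.07 × 610 × 10⁻³ = 1604 kN (longitudinal, 2 welds).
R_nwt = 0.6 × 620 × 7.07 × 175 × 10⁻³ = 460.3 kN (transverse, base value).
(i) R_nwl + R_nwt = 2065 kN; (ii) 0.85 R_nwl + 1.5 R_nwt = 2054 kN.
R_n = max = 2065 kN [governs: (i)]; φR_n = 1548 kN.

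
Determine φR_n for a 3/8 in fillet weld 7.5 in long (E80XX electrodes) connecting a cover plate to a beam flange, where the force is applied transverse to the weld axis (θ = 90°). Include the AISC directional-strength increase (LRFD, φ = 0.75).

E80XX → F_EXX = 80 ksi.
t_e = 0.707 × 0.375 = 0.2651 in; A_we = 0.2651 × 7.5 = 1.988 in².
Directional factor: 1.0 + 0.5 sin^1.5(90°) = 1.5.
F_nw = 0.6 × 80 × 1.5 = 72 ksi.
φR_n = 0.75 × 72 × 1.988 = 107.4 kips.

φR_n ≈ 107 kips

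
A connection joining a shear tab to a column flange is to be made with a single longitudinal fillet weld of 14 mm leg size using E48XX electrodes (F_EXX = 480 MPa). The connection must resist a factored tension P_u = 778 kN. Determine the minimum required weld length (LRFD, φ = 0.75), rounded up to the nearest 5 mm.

Throat t_e = 0.707 × 14 = 9.898 mm.
φr_n = 0.75 × 0.6 × 480 × 9.898 × 10⁻³ = 2.138 kN/mm.
L_req = P_u / φr_n = 778 / 2.138 = 363.9 mm total.
Round up → use L = 365 mm.

L = 365 mm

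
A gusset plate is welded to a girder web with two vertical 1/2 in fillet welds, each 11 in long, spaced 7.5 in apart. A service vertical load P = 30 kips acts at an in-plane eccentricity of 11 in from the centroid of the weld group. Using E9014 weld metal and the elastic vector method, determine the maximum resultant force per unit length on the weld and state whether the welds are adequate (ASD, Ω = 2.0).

f_max ≈ 5.03 kip/in; adequate

E90XX → F_EXX = 90 ksi.
Total weld length L_w = 22 in. Treat welds as unit-width lines.
Polar moment about centroid: J = 2[d³/12 + d(b/2)²] = 2[11³/12 + 11×3.75²] = 531.2 in³.
Direct shear f_v = P/L_w = 30 / 22 = 1.364 kip/in (vertical).
Torsion M = P·e = 30 × 11 = 330 kip·in.
Critical point at (x, y) = (3.75, 5.5) from centroid. f_tx = M·y/J = 3.417 kip/in; f_ty = M·x/J = 2.33 kip/in.
Resultant f_max = √[f_tx² + (f_v + f_ty)²] = √[3.417² + (1.364 + 2.33)²] = 5.031 kip/in.
Capacity per unit length: r_n/Ω = (1/2.0) × 0.6 × 90 × (0.707 × 0.5) = 9.544 kip/in.
5.031 ≤ 9.544 → adequate.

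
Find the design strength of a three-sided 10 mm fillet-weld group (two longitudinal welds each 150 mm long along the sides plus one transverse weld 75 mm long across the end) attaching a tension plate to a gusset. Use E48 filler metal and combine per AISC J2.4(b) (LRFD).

φR_n ≈ 573 kN

E48XX → F_EXX = 480 MPa.
t_e = 0.707 × 10 = 7.07 mm.
R_nwl = 0.6 × 480 × 7.07 × 300 × 10⁻³ = 610.8 kN (longitudinal, 2 welds).
R_nwt = 0.6 × 480 × 7.07 × 75 × 10⁻³ = 152.7 kN (transverse, base value).
(i) R_nwl + R_nwt = 763.6 kN; (ii) 0.85 R_nwl + 1.5 R_nwt = 748.3 kN.
R_n = max = 763.6 kN [governs: (i)]; φR_n = 572.7 kN.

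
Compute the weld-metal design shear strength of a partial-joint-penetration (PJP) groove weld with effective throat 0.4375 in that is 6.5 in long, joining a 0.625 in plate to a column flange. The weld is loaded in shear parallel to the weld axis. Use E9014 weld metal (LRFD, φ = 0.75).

E90XX → F_EXX = 90 ksi.
Effective throat (given) t_e = 0.4375 in.
A_we = 0.4375 × 6.5 = 2.844 in².
F_nw = 0.6 F_EXX = 54 ksi.
φR_n = 0.75 × 54 × 2.844 = 115.2 kip.

φR_n ≈ 115 kip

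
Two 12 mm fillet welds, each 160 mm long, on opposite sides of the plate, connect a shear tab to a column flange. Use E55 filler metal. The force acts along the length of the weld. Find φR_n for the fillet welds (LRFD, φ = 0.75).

φR_n ≈ 672 kN

E55XX → F_EXX = 550 MPa.
Effective throat t_e = 0.707 × 12 = 8.484 mm.
Total length L = 320 mm; A_we = 8.484 × 320 = 2715 mm².
F_nw = 0.6 F_EXX = 0.6 × 550 = 330 MPa.
φR_n = 0.75 × 330 × 2715 × 10⁻³ = 671.9 kN.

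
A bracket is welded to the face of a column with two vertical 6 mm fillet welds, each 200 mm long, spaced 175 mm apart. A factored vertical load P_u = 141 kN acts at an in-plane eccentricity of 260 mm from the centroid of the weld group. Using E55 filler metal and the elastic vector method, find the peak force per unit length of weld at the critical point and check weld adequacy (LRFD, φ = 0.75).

E55XX → F_EXX = 550 MPa.
Total weld length L_w = 400 mm. Treat welds as unit-width lines.
Polar moment about centroid: J = 2[d³/12 + d(b/2)²] = 2[200³/12 + 200×87.5²] = 4396000 mm³.
Direct shear f_v = P/L_w = 141×10³ / 400 = 352.5 N/mm (vertical).
Torsion M = P·e = 141×10³ × 260 = 36660000 N·mm.
Critical point at (x, y) = (87.5, 100) from centroid. f_tx = M·y/J = 834 N/mm; f_ty = M·x/J = 729.7 N/mm.
Resultant f_max = √[f_tx² + (f_v + f_ty)²] = √[834² + (352.5 + 729.7)²] = 1366 N/mm.
Capacity per unit length: φr_n = 0.75 × 0.6 × 550 × (0.707 × 6) = 1050 N/mm.
1366 > 1050 → NOT adequate.

f_max ≈ 1370 N/mm; NOT adequate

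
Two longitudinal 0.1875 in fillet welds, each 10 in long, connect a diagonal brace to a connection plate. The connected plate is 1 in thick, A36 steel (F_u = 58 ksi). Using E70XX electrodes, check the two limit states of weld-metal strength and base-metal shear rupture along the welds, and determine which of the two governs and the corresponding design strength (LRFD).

E70XX → F_EXX = 70 ksi.
t_e = 0.707 × 0.1875 = 0.1326 in; L = 20 in.
Weld metal: φR_n = 0.75 × 0.6 × 70 × 0.1326 × 20 = 83.51 kip.
Base metal (shear rupture): φR_n = 0.75 × 0.6 × 58 × 1 × 20 = 522 kip.
Governing: weld metal.

φR_n ≈ 83.5 kip (weld metal governs)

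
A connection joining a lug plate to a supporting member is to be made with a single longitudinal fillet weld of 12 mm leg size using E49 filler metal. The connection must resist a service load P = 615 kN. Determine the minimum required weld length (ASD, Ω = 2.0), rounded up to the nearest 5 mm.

L = 495 mm

E49XX → F_EXX = 490 MPa.
Throat t_e = 0.707 × 12 = 8.484 mm.
r_n/Ω = (0.6 × 490 × 8.484) / 2.0 = 1247 N/mm = 1.247 kN/mm.
L_req = P / (r_n/Ω) = 615 / 1.247 = 493.1 mm total.
Round up → use L = 495 mm.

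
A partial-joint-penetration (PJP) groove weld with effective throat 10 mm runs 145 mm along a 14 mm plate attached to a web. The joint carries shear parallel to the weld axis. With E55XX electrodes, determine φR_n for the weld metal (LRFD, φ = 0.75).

E55XX → F_EXX = 550 MPa.
Effective throat (given) t_e = 10 mm.
A_we = 10 × 145 = 1450 mm².
F_nw = 0.6 F_EXX = 330 MPa.
φR_n = 0.75 × 330 × 1450 × 10⁻³ = 358.9 kN.

φR_n ≈ 359 kN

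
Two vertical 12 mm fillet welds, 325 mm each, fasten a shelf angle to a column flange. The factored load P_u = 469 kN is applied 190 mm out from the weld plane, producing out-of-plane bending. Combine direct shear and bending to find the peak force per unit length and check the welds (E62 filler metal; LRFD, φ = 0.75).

f_max ≈ 2630 N/mm; NOT adequate

E62XX → F_EXX = 620 MPa.
L_w = 2 × 325 = 650 mm; section modulus (unit throat) S = 2 × L²/6 = 35210 mm².
Direct shear f_v = P/L_w = 469×10³/650 = 721.5 N/mm.
Moment M = P × e = 469×10³ × 190 = 89110000 N·mm; bending f_b = M/S = 2531 N/mm.
f_max = √(f_v² + f_b²) = √(721.5² + 2531²) = 2632 N/mm.
φr_n = 0.75 × 0.6 × 620 × (0.707 × 12) = 2367 N/mm → NOT adequate.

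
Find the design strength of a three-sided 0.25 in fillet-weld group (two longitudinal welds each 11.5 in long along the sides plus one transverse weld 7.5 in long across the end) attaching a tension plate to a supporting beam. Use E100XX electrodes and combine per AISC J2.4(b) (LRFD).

E100XX → F_EXX = 100 ksi.
t_e = 0.707 × 0.25 = 0.1767 in.
R_nwl = 0.6 × 100 × 0.1767 × 23 = 243.9 kips (longitudinal, 2 welds).
R_nwt = 0.6 × 100 × 0.1767 × 7.5 = 79.54 kips (transverse, base value).
(i) R_nwl + R_nwt = 323.5 kips; (ii) 0.85 R_nwl + 1.5 R_nwt = 326.6 kips.
R_n = max = 326.6 kips [governs: (ii)]; φR_n = 245 kips.

φR_n ≈ 245 kips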